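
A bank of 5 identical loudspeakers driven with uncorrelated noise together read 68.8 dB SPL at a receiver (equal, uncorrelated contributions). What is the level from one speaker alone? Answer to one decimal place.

5 equal incoherent sources add 10·log₁₀(5) = 6.99 dB over one source.
L_one = 68.8 − 6.99 = 61.8 dB SPL.

61.8 dB SPL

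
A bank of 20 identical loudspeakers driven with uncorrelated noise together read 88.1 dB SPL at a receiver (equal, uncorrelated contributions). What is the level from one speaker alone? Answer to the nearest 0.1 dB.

75.1 dB SPL

20 equal incoherent sources add 10·log₁₀(20) = 13.01 dB over one source.
L_one = 88.1 − 13.01 = 75.1 dB SPL.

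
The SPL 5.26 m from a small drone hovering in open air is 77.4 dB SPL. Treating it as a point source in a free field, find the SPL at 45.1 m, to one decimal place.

Free-field point source: level drops by 20·log₁₀ of the distance ratio.
ΔL = −20·log₁₀(45.1/5.26) = -18.66 dB, so L₂ = 77.4 + (-18.66) = 58.7 dB SPL.

58.7 dB SPL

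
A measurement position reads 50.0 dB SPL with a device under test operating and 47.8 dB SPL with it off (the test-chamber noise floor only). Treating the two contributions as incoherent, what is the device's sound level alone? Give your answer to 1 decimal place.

Background correction is a power subtraction:
L_src = 10·log₁₀(10^(50.0/10) − 10^(47.8/10)) = 10·log₁₀(39740) = 46.0 dB SPL.

46.0 dB SPL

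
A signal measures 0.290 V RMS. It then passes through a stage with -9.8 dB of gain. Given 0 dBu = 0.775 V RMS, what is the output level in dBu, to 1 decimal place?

Input level: 20·log₁₀(0.290/0.775) = -8.54 dBu.
Output: -8.54 − 9.8 = -18.3 dBu.

-18.3 dBu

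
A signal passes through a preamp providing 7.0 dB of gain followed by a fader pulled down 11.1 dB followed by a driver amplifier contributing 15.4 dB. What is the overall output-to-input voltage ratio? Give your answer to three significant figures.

Net gain = 7.0 + (−11.1) + 15.4 = 11.3 dB.
Voltage ratio = 10^(11.3/20) = 3.67.

3.67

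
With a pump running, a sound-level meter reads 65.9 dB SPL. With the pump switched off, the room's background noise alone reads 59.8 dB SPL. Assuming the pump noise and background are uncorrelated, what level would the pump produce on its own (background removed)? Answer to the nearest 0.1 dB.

Background correction is a power subtraction:
L_src = 10·log₁₀(10^(65.9/10) − 10^(59.8/10)) = 10·log₁₀(2935000) = 64.7 dB SPL.

64.7 dB SPL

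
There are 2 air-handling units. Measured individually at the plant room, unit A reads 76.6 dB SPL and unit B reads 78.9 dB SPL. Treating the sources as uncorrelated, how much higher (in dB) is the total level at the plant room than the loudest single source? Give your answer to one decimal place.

Add the sources as powers (linear), then convert back to dB:
L_total = 10·log₁₀(10^(76.6/10) + 10^(78.9/10)) = 80.91 dB SPL.
Excess over the loudest (78.9 dB): 80.91 − 78.9 = 2.0 dB.

2.0 dB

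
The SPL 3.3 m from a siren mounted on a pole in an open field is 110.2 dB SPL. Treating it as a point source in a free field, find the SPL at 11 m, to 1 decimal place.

For a point source in a free field, ΔL = −20·log₁₀(d₂/d₁).
ΔL = −20·log₁₀(11/3.3) = -10.46 dB, so L₂ = 110.2 + (-10.46) = 99.7 dB SPL.

99.7 dB SPL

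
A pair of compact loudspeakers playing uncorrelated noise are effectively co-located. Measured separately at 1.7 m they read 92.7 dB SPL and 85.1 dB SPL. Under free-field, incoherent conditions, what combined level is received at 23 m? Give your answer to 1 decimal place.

Combined at 1.7 m: 10·log₁₀(10^(92.7/10)+10^(85.1/10)) = 93.40 dB SPL.
Then apply −20·log₁₀(23/1.7) = -22.63 dB → 70.8 dB SPL.

70.8 dB SPL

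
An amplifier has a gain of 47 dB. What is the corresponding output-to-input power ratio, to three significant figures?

50100

Power ratio = 10^(dB/10).
10^(47/10) = 10^(4.700) = 50100.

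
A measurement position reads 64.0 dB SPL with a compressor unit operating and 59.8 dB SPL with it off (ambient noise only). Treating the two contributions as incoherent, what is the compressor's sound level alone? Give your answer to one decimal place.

61.9 dB SPL

Subtract intensities: L_src = 10·log₁₀(10^(L_total/10) − 10^(L_bg/10)).
L_src = 10·log₁₀(10^(64.0/10) − 10^(59.8/10)) = 10·log₁₀(1557000) = 61.9 dB SPL.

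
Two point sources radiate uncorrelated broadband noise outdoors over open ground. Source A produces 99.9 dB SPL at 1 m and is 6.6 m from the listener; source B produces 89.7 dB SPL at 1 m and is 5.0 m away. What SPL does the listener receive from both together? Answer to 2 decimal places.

84.18 dB SPL

At the listener: L_A = 99.9 − 20·log₁₀(6.6) = 83.509 dB; L_B = 89.7 − 20·log₁₀(5.0) = 75.721 dB.
Combined: 10·log₁₀(10^(83.509/10)+10^(75.721/10)) = 84.18 dB SPL.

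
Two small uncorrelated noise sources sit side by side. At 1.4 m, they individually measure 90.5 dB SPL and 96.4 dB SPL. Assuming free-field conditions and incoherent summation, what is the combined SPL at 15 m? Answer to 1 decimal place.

76.8 dB SPL

Combined at 1.4 m: 10·log₁₀(10^(90.5/10)+10^(96.4/10)) = 97.39 dB SPL.
Then apply −20·log₁₀(15/1.4) = -20.60 dB → 76.8 dB SPL.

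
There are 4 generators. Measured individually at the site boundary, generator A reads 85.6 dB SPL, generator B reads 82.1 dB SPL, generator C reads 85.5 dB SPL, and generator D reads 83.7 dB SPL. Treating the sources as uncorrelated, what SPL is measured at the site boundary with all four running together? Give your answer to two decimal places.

90.47 dB SPL

Incoherent sources sum as intensities:
L_total = 10·log₁₀(10^(85.6/10) + 10^(82.1/10) + 10^(85.5/10) + 10^(83.7/10)) = 10·log₁₀(1114000000) = 90.47 dB SPL.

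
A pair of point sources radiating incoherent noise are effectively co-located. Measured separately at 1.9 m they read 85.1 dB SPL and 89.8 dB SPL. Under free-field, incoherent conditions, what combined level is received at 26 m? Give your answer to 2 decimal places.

Combined at 1.9 m: 10·log₁₀(10^(85.1/10)+10^(89.8/10)) = 91.067 dB SPL.
Then apply −20·log₁₀(26/1.9) = -22.724 dB → 68.34 dB SPL.

68.34 dB SPL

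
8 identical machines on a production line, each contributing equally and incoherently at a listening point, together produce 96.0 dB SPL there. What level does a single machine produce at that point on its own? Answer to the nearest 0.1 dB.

87.0 dB SPL

8 equal incoherent sources add 10·log₁₀(8) = 9.03 dB over one source.
L_one = 96.0 − 9.03 = 87.0 dB SPL.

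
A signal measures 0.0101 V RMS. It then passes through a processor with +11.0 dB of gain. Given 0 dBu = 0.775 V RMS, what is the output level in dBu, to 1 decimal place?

-26.7 dBu

Input level: 20·log₁₀(0.0101/0.775) = -37.70 dBu.
Output: -37.70 + 11.0 = -26.7 dBu.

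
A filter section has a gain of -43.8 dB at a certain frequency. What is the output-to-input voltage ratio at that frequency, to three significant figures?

0.00646

Voltage ratio = 10^(dB/20).
10^(-43.8/20) = 10^(-2.190) = 0.00646.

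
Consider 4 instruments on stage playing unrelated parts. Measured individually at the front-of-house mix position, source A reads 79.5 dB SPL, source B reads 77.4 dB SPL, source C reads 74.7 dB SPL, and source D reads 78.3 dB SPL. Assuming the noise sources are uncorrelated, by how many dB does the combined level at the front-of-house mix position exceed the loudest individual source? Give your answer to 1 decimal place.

Incoherent sources sum as intensities:
L_total = 10·log₁₀(10^(79.5/10) + 10^(77.4/10) + 10^(74.7/10) + 10^(78.3/10)) = 83.82 dB SPL.
Excess over the loudest (79.5 dB): 83.82 − 79.5 = 4.3 dB.

4.3 dB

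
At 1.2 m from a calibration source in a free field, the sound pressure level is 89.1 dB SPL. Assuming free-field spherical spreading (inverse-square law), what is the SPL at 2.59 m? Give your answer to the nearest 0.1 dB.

82.4 dB SPL

Free-field point source: level drops by 20·log₁₀ of the distance ratio.
ΔL = −20·log₁₀(2.59/1.2) = -6.68 dB, so L₂ = 89.1 + (-6.68) = 82.4 dB SPL.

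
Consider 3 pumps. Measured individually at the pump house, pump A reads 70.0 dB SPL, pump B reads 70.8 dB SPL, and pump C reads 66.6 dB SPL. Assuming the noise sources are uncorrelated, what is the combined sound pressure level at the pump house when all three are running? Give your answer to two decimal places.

Incoherent sources sum as intensities:
L_total = 10·log₁₀(10^(70.0/10) + 10^(70.8/10) + 10^(66.6/10)) = 10·log₁₀(26590000) = 74.25 dB SPL.

74.25 dB SPL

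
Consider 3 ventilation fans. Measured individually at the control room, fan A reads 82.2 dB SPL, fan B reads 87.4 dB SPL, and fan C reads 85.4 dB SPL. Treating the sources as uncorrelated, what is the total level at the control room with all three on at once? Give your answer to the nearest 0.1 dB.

90.3 dB SPL

Uncorrelated sources add in intensity (power), not in dB.
L_total = 10·log₁₀(10^(82.2/10) + 10^(87.4/10) + 10^(85.4/10)) = 10·log₁₀(1062000000) = 90.3 dB SPL.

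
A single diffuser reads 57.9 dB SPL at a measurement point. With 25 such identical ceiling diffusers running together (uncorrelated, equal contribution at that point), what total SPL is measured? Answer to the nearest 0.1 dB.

71.9 dB SPL

25 equal incoherent sources raise the level by 10·log₁₀(25) = 13.98 dB.
L_total = 57.9 + 13.98 = 71.9 dB SPL.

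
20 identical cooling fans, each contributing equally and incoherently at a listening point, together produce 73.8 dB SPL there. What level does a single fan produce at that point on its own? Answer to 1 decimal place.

20 equal incoherent sources add 10·log₁₀(20) = 13.01 dB over one source.
L_one = 73.8 − 13.01 = 60.8 dB SPL.

60.8 dB SPL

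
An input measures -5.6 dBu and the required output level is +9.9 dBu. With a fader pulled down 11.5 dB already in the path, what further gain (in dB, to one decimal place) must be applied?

The required make-up gain is the shortfall in the dB sum.
G = +9.9 − (-5.6) + 11.5 = 27.0 dB.

27.0 dB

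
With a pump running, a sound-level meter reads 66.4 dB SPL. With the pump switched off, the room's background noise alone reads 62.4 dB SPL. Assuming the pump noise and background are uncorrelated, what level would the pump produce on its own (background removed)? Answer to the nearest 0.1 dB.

Background correction is a power subtraction:
L_src = 10·log₁₀(10^(66.4/10) − 10^(62.4/10)) = 10·log₁₀(2627000) = 64.2 dB SPL.

64.2 dB SPL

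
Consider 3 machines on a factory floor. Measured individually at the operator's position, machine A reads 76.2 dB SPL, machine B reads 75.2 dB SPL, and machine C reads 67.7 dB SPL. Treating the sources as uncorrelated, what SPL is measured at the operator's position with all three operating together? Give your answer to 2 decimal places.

Add the sources as powers (linear), then convert back to dB:
L_total = 10·log₁₀(10^(76.2/10) + 10^(75.2/10) + 10^(67.7/10)) = 10·log₁₀(80690000) = 79.07 dB SPL.

79.07 dB SPL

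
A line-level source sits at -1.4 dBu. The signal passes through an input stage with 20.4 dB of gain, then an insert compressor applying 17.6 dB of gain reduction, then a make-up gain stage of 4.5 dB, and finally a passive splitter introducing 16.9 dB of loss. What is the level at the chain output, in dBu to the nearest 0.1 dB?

-11.0 dBu

In dB, series stages simply add:
-1.4 + 20.4 − 17.6 + 4.5 − 16.9 = -11.0 dBu.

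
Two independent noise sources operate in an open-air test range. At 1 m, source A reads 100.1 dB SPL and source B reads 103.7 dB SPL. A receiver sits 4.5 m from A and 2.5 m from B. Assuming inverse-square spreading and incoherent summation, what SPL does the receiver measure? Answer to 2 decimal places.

96.29 dB SPL

At the listener: L_A = 100.1 − 20·log₁₀(4.5) = 87.036 dB; L_B = 103.7 − 20·log₁₀(2.5) = 95.741 dB.
Combined: 10·log₁₀(10^(87.036/10)+10^(95.741/10)) = 96.29 dB SPL.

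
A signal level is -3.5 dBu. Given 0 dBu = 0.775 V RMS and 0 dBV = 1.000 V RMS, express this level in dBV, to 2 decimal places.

-5.71 dBV

The offset between the scales is 20·log₁₀(0.775/1.000) = −2.214 dB.
So dBV = -3.5 − 2.214 = -5.71 dBV.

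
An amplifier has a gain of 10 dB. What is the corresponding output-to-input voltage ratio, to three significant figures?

Voltage ratio = 10^(dB/20).
10^(10/20) = 10^(0.5000) = 3.16.

3.16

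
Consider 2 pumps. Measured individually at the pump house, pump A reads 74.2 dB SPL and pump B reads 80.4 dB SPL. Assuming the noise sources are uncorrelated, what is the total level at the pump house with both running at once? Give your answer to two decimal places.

Add the sources as powers (linear), then convert back to dB:
L_total = 10·log₁₀(10^(74.2/10) + 10^(80.4/10)) = 10·log₁₀(136000000) = 81.33 dB SPL.

81.33 dB SPL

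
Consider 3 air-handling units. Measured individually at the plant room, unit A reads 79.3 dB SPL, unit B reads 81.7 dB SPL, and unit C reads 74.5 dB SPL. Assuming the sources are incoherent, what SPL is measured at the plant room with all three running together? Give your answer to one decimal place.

84.2 dB SPL

Incoherent sources sum as intensities:
L_total = 10·log₁₀(10^(79.3/10) + 10^(81.7/10) + 10^(74.5/10)) = 10·log₁₀(261200000) = 84.2 dB SPL.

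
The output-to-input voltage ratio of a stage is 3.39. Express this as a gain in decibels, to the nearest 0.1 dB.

10.6 dB

For a voltage ratio, dB = 20·log₁₀(V₂/V₁).
20·log₁₀(3.39) = 10.6 dB.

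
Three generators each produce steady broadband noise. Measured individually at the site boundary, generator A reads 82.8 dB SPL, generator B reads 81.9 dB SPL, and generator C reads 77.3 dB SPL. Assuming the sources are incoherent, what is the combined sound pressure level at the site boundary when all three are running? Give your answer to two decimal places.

86.01 dB SPL

Uncorrelated sources add in intensity (power), not in dB.
L_total = 10·log₁₀(10^(82.8/10) + 10^(81.9/10) + 10^(77.3/10)) = 10·log₁₀(399100000) = 86.01 dB SPL.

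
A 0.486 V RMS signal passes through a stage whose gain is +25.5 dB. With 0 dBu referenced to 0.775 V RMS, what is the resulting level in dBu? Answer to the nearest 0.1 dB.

Input level: 20·log₁₀(0.486/0.775) = -4.05 dBu.
Output: -4.05 + 25.5 = +21.4 dBu.

+21.4 dBu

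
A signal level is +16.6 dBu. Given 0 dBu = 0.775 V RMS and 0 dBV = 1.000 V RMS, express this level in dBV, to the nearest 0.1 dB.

The offset between the scales is 20·log₁₀(0.775/1.000) = −2.214 dB.
So dBV = +16.6 − 2.214 = +14.4 dBV.

+14.4 dBV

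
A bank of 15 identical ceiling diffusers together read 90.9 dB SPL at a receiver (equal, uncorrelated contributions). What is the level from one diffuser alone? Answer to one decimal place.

15 equal incoherent sources add 10·log₁₀(15) = 11.76 dB over one source.
L_one = 90.9 − 11.76 = 79.1 dB SPL.

79.1 dB SPL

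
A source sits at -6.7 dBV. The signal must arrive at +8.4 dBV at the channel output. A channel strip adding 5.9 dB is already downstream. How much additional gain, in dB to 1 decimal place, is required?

9.2 dB

The required make-up gain is the shortfall in the dB sum.
G = +8.4 − (-6.7) − 5.9 = 9.2 dB.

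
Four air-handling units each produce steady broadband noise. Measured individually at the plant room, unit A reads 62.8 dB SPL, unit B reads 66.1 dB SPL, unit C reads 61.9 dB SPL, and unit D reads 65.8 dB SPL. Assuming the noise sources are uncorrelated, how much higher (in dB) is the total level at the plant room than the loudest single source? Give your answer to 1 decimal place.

4.4 dB

Add the sources as powers (linear), then convert back to dB:
L_total = 10·log₁₀(10^(62.8/10) + 10^(66.1/10) + 10^(61.9/10) + 10^(65.8/10)) = 70.54 dB SPL.
Excess over the loudest (66.1 dB): 70.54 − 66.1 = 4.4 dB.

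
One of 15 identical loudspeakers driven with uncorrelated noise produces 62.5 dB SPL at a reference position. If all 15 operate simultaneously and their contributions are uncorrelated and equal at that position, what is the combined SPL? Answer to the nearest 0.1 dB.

15 equal incoherent sources raise the level by 10·log₁₀(15) = 11.76 dB.
L_total = 62.5 + 11.76 = 74.3 dB SPL.

74.3 dB SPL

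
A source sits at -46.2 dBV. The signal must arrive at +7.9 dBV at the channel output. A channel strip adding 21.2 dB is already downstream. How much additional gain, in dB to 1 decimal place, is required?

32.9 dB

The required make-up gain is the shortfall in the dB sum.
G = +7.9 − (-46.2) − 21.2 = 32.9 dB.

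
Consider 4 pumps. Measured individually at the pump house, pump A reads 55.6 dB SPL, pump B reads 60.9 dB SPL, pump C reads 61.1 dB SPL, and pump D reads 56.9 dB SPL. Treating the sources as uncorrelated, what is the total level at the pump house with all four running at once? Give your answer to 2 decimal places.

Incoherent sources sum as intensities:
L_total = 10·log₁₀(10^(55.6/10) + 10^(60.9/10) + 10^(61.1/10) + 10^(56.9/10)) = 10·log₁₀(3371000) = 65.28 dB SPL.

65.28 dB SPL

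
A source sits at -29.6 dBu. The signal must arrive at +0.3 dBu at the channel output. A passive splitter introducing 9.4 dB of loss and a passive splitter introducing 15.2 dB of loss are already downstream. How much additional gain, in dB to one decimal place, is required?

The required make-up gain is the shortfall in the dB sum.
G = +0.3 − (-29.6) + 9.4 + 15.2 = 54.5 dB.

54.5 dB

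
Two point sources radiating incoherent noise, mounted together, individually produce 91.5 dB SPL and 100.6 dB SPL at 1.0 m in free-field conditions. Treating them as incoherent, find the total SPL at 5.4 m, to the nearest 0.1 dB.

Combined at 1.0 m: 10·log₁₀(10^(91.5/10)+10^(100.6/10)) = 101.10 dB SPL.
Then apply −20·log₁₀(5.4/1.0) = -14.65 dB → 86.5 dB SPL.

86.5 dB SPL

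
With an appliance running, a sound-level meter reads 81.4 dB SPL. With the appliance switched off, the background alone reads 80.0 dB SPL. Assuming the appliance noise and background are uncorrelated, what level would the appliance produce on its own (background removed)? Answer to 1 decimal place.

Background correction is a power subtraction:
L_src = 10·log₁₀(10^(81.4/10) − 10^(80.0/10)) = 10·log₁₀(38040000) = 75.8 dB SPL.

75.8 dB SPL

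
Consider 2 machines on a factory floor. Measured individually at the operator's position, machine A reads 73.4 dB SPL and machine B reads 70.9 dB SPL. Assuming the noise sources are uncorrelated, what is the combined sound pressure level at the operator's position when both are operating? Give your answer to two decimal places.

75.34 dB SPL

Incoherent sources sum as intensities:
L_total = 10·log₁₀(10^(73.4/10) + 10^(70.9/10)) = 10·log₁₀(34180000) = 75.34 dB SPL.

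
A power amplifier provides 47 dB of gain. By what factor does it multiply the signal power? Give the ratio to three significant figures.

50100

Power ratio = 10^(dB/10).
10^(47/10) = 10^(4.700) = 50100.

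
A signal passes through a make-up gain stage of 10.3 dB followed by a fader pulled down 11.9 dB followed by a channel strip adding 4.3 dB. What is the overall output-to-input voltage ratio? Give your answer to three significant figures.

Net gain = 10.3 + (−11.9) + 4.3 = 2.7 dB.
Voltage ratio = 10^(2.7/20) = 1.36.

1.36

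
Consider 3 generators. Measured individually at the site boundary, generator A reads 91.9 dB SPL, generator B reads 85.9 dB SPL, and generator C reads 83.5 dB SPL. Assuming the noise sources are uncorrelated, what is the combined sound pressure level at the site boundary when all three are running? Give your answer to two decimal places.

Uncorrelated sources add in intensity (power), not in dB.
L_total = 10·log₁₀(10^(91.9/10) + 10^(85.9/10) + 10^(83.5/10)) = 10·log₁₀(2162000000) = 93.35 dB SPL.

93.35 dB SPL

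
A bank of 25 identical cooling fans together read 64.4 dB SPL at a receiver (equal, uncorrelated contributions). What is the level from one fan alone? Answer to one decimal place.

25 equal incoherent sources add 10·log₁₀(25) = 13.98 dB over one source.
L_one = 64.4 − 13.98 = 50.4 dB SPL.

50.4 dB SPL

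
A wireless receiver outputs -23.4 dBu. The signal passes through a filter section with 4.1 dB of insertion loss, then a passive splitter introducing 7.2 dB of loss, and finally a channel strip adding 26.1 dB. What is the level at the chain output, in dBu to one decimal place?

In dB, series stages simply add:
-23.4 − 4.1 − 7.2 + 26.1 = -8.6 dBu.

-8.6 dBu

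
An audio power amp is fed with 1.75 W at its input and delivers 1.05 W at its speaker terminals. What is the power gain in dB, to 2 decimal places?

Power ratio → dB uses the 10·log₁₀ form:
10·log₁₀(1.05/1.75) = 10·log₁₀(0.6000) = -2.22 dB.

-2.22 dB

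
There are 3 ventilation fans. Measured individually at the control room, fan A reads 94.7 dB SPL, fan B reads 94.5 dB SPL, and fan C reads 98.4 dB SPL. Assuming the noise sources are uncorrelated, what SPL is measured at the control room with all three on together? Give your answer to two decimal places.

101.03 dB SPL

Add the sources as powers (linear), then convert back to dB:
L_total = 10·log₁₀(10^(94.7/10) + 10^(94.5/10) + 10^(98.4/10)) = 10·log₁₀(12688000000) = 101.03 dB SPL.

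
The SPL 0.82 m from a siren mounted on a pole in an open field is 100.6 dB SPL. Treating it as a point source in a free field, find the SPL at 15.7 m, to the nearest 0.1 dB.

Free-field point source: level drops by 20·log₁₀ of the distance ratio.
ΔL = −20·log₁₀(15.7/0.82) = -25.64 dB, so L₂ = 100.6 + (-25.64) = 75.0 dB SPL.

75.0 dB SPL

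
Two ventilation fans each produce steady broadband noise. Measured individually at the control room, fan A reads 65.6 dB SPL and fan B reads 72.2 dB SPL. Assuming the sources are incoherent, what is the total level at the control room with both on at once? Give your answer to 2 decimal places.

Add the sources as powers (linear), then convert back to dB:
L_total = 10·log₁₀(10^(65.6/10) + 10^(72.2/10)) = 10·log₁₀(20230000) = 73.06 dB SPL.

73.06 dB SPL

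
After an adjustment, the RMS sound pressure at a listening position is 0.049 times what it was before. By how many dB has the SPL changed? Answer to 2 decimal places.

-26.20 dB

Sound pressure is an amplitude quantity: ΔL = 20·log₁₀(p₂/p₁).
20·log₁₀(0.049) = -26.20 dB.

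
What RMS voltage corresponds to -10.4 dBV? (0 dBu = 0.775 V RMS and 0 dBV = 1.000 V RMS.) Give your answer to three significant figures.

0.302 V

V = 1.000 V × 10^(-10.4/20).
= 1.000 × 0.3020 = 0.302 V.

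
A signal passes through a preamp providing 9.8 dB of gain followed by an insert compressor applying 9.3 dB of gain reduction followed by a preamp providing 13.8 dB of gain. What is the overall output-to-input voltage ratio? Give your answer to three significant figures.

5.19

Net gain = 9.8 + (−9.3) + 13.8 = 14.3 dB.
Voltage ratio = 10^(14.3/20) = 5.19.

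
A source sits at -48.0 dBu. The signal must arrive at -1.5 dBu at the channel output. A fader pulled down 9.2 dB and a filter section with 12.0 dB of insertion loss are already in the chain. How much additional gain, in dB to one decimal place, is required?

67.7 dB

The required make-up gain is the shortfall in the dB sum.
G = -1.5 − (-48.0) + 9.2 + 12.0 = 67.7 dB.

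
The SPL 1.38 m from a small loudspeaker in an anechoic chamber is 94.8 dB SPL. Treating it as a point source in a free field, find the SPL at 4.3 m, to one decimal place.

For a point source in a free field, ΔL = −20·log₁₀(d₂/d₁).
ΔL = −20·log₁₀(4.3/1.38) = -9.87 dB, so L₂ = 94.8 + (-9.87) = 84.9 dB SPL.

84.9 dB SPL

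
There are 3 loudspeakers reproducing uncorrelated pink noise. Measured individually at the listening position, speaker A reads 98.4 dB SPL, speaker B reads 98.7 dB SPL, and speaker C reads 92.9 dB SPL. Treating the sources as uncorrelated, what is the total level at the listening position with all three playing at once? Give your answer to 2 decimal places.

102.12 dB SPL

Uncorrelated sources add in intensity (power), not in dB.
L_total = 10·log₁₀(10^(98.4/10) + 10^(98.7/10) + 10^(92.9/10)) = 10·log₁₀(16281000000) = 102.12 dB SPL.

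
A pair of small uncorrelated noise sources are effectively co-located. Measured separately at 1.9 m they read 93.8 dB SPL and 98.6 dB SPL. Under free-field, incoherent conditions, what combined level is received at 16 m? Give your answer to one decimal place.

Combined at 1.9 m: 10·log₁₀(10^(93.8/10)+10^(98.6/10)) = 99.84 dB SPL.
Then apply −20·log₁₀(16/1.9) = -18.51 dB → 81.3 dB SPL.

81.3 dB SPL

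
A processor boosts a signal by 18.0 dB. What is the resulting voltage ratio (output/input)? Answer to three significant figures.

Voltage ratio = 10^(dB/20).
10^(18.0/20) = 10^(0.9000) = 7.94.

7.94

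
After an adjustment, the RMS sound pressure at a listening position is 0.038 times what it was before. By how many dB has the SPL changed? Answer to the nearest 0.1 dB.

-28.4 dB

Sound pressure is an amplitude quantity: ΔL = 20·log₁₀(p₂/p₁).
20·log₁₀(0.038) = -28.4 dB.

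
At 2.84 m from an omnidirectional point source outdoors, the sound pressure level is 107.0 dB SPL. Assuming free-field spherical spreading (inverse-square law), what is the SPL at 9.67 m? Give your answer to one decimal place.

96.4 dB SPL

Inverse-square spreading gives ΔL = −20·log₁₀(d₂/d₁).
ΔL = −20·log₁₀(9.67/2.84) = -10.64 dB, so L₂ = 107.0 + (-10.64) = 96.4 dB SPL.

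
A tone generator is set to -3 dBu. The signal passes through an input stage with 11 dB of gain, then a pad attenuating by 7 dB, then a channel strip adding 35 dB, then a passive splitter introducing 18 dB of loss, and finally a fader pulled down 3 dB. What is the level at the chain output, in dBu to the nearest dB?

+15 dBu

Gain stages sum in dB:
-3 + 11 − 7 + 35 − 18 − 3 = +15 dBu.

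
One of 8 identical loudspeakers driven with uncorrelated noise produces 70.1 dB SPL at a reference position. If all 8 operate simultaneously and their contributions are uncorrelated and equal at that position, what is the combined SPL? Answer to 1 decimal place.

8 equal incoherent sources raise the level by 10·log₁₀(8) = 9.03 dB.
L_total = 70.1 + 9.03 = 79.1 dB SPL.

79.1 dB SPL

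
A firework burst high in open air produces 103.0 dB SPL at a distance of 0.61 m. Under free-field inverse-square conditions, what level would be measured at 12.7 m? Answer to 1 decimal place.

76.6 dB SPL

Free-field point source: level drops by 20·log₁₀ of the distance ratio.
ΔL = −20·log₁₀(12.7/0.61) = -26.37 dB, so L₂ = 103.0 + (-26.37) = 76.6 dB SPL.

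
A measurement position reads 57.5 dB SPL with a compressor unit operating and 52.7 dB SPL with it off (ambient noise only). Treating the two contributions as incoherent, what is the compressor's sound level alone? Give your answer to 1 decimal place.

55.8 dB SPL

Subtract intensities: L_src = 10·log₁₀(10^(L_total/10) − 10^(L_bg/10)).
L_src = 10·log₁₀(10^(57.5/10) − 10^(52.7/10)) = 10·log₁₀(376100) = 55.8 dB SPL.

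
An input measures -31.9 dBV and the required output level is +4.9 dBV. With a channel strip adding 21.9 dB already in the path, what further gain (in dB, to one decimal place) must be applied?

The required make-up gain is the shortfall in the dB sum.
G = +4.9 − (-31.9) − 21.9 = 14.9 dB.

14.9 dB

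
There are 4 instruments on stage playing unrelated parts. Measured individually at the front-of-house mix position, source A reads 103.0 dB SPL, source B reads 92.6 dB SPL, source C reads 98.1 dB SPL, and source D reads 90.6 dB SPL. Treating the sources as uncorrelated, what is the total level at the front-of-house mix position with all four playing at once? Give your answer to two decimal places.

104.68 dB SPL

Uncorrelated sources add in intensity (power), not in dB.
L_total = 10·log₁₀(10^(103.0/10) + 10^(92.6/10) + 10^(98.1/10) + 10^(90.6/10)) = 10·log₁₀(29377000000) = 104.68 dB SPL.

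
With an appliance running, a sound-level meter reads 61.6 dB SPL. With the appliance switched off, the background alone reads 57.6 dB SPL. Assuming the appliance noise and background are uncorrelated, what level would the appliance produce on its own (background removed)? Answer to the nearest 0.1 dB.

Remove the background by subtracting linear intensities:
L_src = 10·log₁₀(10^(61.6/10) − 10^(57.6/10)) = 10·log₁₀(870000) = 59.4 dB SPL.

59.4 dB SPL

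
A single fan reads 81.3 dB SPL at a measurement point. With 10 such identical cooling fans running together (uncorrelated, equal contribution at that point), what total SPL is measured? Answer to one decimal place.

91.3 dB SPL

10 equal incoherent sources raise the level by 10·log₁₀(10) = 10.00 dB.
L_total = 81.3 + 10.00 = 91.3 dB SPL.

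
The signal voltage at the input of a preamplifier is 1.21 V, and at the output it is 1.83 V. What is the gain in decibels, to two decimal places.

Voltage ratio → dB uses the 20·log₁₀ form:
20·log₁₀(1.83/1.21) = 20·log₁₀(1.512) = 3.59 dB.

3.59 dB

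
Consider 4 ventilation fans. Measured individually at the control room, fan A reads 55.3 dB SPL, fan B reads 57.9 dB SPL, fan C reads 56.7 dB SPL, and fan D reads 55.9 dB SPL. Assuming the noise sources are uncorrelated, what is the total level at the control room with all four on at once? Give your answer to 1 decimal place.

Uncorrelated sources add in intensity (power), not in dB.
L_total = 10·log₁₀(10^(55.3/10) + 10^(57.9/10) + 10^(56.7/10) + 10^(55.9/10)) = 10·log₁₀(1812000) = 62.6 dB SPL.

62.6 dB SPL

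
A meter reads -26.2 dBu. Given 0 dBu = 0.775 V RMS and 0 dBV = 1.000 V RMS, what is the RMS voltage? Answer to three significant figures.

V = 0.775 V × 10^(-26.2/20).
= 0.775 × 0.04898 = 0.0380 V.

0.0380 V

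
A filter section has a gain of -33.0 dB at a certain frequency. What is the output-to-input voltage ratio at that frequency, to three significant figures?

Voltage ratio = 10^(dB/20).
10^(-33.0/20) = 10^(-1.650) = 0.0224.

0.0224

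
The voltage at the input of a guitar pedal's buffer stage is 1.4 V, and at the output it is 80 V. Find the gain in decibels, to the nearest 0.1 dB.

For a voltage ratio, dB = 20·log₁₀(V₂/V₁).
20·log₁₀(80/1.4) = 20·log₁₀(57.14) = 35.1 dB.

35.1 dB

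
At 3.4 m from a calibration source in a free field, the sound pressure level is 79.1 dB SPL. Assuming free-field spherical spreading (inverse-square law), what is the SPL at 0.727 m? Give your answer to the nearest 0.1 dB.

92.5 dB SPL

Free-field point source: level drops by 20·log₁₀ of the distance ratio.
ΔL = −20·log₁₀(0.727/3.4) = 13.40 dB, so L₂ = 79.1 + (13.40) = 92.5 dB SPL.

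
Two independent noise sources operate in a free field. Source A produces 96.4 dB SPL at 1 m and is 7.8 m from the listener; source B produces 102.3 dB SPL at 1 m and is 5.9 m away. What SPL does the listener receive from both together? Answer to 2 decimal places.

At the listener: L_A = 96.4 − 20·log₁₀(7.8) = 78.558 dB; L_B = 102.3 − 20·log₁₀(5.9) = 86.883 dB.
Combined: 10·log₁₀(10^(78.558/10)+10^(86.883/10)) = 87.48 dB SPL.

87.48 dB SPL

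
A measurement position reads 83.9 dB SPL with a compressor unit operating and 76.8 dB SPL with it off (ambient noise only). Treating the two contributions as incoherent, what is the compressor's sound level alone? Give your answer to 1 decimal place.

Remove the background by subtracting linear intensities:
L_src = 10·log₁₀(10^(83.9/10) − 10^(76.8/10)) = 10·log₁₀(197600000) = 83.0 dB SPL.

83.0 dB SPL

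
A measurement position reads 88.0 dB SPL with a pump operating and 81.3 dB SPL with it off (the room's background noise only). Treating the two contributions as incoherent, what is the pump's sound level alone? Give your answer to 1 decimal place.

87.0 dB SPL

Subtract intensities: L_src = 10·log₁₀(10^(L_total/10) − 10^(L_bg/10)).
L_src = 10·log₁₀(10^(88.0/10) − 10^(81.3/10)) = 10·log₁₀(496100000) = 87.0 dB SPL.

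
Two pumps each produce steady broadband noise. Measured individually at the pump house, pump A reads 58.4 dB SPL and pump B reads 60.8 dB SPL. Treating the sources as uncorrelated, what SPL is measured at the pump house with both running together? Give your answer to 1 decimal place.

62.8 dB SPL

Incoherent sources sum as intensities:
L_total = 10·log₁₀(10^(58.4/10) + 10^(60.8/10)) = 10·log₁₀(1894000) = 62.8 dB SPL.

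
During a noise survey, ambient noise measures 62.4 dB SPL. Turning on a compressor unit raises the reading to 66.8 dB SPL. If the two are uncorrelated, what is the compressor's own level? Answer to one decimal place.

64.8 dB SPL

Subtract intensities: L_src = 10·log₁₀(10^(L_total/10) − 10^(L_bg/10)).
L_src = 10·log₁₀(10^(66.8/10) − 10^(62.4/10)) = 10·log₁₀(3049000) = 64.8 dB SPL.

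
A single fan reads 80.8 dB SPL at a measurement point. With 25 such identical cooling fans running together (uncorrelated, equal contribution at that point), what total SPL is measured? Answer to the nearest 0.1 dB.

25 equal incoherent sources raise the level by 10·log₁₀(25) = 13.98 dB.
L_total = 80.8 + 13.98 = 94.8 dB SPL.

94.8 dB SPL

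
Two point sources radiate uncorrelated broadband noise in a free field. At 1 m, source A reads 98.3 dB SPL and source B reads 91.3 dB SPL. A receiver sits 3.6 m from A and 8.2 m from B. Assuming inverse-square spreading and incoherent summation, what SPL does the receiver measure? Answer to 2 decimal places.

87.34 dB SPL

At the listener: L_A = 98.3 − 20·log₁₀(3.6) = 87.174 dB; L_B = 91.3 − 20·log₁₀(8.2) = 73.024 dB.
Combined: 10·log₁₀(10^(87.174/10)+10^(73.024/10)) = 87.34 dB SPL.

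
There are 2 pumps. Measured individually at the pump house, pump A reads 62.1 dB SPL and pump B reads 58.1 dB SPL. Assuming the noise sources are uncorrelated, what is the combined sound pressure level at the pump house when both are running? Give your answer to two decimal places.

63.56 dB SPL

Incoherent sources sum as intensities:
L_total = 10·log₁₀(10^(62.1/10) + 10^(58.1/10)) = 10·log₁₀(2267000) = 63.56 dB SPL.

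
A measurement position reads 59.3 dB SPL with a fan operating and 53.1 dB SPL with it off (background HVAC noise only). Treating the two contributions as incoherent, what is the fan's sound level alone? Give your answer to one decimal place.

Remove the background by subtracting linear intensities:
L_src = 10·log₁₀(10^(59.3/10) − 10^(53.1/10)) = 10·log₁₀(647000) = 58.1 dB SPL.

58.1 dB SPL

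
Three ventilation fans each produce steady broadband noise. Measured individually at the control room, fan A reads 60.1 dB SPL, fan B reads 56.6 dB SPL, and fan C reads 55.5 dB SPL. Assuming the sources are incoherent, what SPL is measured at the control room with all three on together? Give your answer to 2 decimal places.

Incoherent sources sum as intensities:
L_total = 10·log₁₀(10^(60.1/10) + 10^(56.6/10) + 10^(55.5/10)) = 10·log₁₀(1835000) = 62.64 dB SPL.

62.64 dB SPL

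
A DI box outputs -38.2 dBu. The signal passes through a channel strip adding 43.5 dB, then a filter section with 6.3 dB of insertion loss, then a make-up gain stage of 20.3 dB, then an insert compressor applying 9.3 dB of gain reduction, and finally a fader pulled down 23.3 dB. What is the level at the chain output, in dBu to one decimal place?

In dB, series stages simply add:
-38.2 + 43.5 − 6.3 + 20.3 − 9.3 − 23.3 = -13.3 dBu.

-13.3 dBu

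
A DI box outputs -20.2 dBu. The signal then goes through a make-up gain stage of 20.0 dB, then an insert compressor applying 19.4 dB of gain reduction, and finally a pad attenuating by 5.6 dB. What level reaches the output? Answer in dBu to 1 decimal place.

In dB, series stages simply add:
-20.2 + 20.0 − 19.4 − 5.6 = -25.2 dBu.

-25.2 dBu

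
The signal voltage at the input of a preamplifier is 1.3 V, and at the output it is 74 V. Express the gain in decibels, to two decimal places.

For a voltage ratio, dB = 20·log₁₀(V₂/V₁).
20·log₁₀(74/1.3) = 20·log₁₀(56.92) = 35.11 dB.

35.11 dB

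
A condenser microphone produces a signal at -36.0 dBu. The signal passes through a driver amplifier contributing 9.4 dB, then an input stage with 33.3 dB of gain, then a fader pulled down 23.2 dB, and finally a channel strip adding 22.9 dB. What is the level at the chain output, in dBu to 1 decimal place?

+6.4 dBu

Gain stages sum in dB:
-36.0 + 9.4 + 33.3 − 23.2 + 22.9 = +6.4 dBu.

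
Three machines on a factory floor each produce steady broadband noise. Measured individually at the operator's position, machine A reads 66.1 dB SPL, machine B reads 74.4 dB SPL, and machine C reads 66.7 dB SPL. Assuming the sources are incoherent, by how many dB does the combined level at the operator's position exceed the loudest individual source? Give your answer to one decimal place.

Add the sources as powers (linear), then convert back to dB:
L_total = 10·log₁₀(10^(66.1/10) + 10^(74.4/10) + 10^(66.7/10)) = 75.60 dB SPL.
Excess over the loudest (74.4 dB): 75.60 − 74.4 = 1.2 dB.

1.2 dB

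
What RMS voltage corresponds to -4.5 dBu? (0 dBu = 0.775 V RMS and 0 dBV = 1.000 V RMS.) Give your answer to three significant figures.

V = 0.775 V × 10^(-4.5/20).
= 0.775 × 0.5957 = 0.462 V.

0.462 V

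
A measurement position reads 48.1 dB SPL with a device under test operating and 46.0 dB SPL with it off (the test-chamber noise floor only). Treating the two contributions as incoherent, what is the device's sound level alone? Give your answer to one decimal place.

Background correction is a power subtraction:
L_src = 10·log₁₀(10^(48.1/10) − 10^(46.0/10)) = 10·log₁₀(24750) = 43.9 dB SPL.

43.9 dB SPL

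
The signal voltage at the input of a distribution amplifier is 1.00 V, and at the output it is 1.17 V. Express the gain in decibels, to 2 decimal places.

Voltage is an amplitude quantity, so gain = 20·log₁₀(V_out/V_in).
20·log₁₀(1.17/1.00) = 20·log₁₀(1.170) = 1.36 dB.

1.36 dB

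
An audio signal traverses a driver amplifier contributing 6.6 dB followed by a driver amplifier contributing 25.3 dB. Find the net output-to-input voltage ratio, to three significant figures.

39.4

Net gain = 6.6 + 25.3 = 31.9 dB.
Voltage ratio = 10^(31.9/20) = 39.4.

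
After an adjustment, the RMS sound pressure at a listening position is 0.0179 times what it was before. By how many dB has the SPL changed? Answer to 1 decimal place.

-34.9 dB

SPL change from a pressure ratio uses the 20·log₁₀ form:
20·log₁₀(0.0179) = -34.9 dB.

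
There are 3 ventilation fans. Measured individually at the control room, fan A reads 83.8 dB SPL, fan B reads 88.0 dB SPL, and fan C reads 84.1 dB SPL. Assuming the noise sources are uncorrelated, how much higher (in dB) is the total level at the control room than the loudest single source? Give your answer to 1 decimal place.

2.5 dB

Incoherent sources sum as intensities:
L_total = 10·log₁₀(10^(83.8/10) + 10^(88.0/10) + 10^(84.1/10)) = 90.52 dB SPL.
Excess over the loudest (88.0 dB): 90.52 − 88.0 = 2.5 dB.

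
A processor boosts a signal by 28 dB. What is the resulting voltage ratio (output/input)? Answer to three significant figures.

Voltage ratio = 10^(dB/20).
10^(28/20) = 10^(1.400) = 25.1.

25.1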